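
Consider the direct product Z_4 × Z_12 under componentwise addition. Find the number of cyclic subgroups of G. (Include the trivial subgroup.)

20

Group the elements of G by the cyclic subgroup they generate; each cyclic subgroup of order d accounts for φ(d) elements.
Cyclic subgroups by order — order 1: 1; order 2: 3; order 3: 1; order 4: 6; order 6: 3; order 12: 6.
Total: 20.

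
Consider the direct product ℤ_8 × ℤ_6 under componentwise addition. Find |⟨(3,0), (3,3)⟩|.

16

|⟨(3,0)⟩| = 8 and |⟨(3,3)⟩| = 8, so |H| is a multiple of lcm(8, 8) = 8 and divides |G| = 48.
Closing under the operation: H = {(0,0), (0,3), (1,0), (1,3), (2,0), (2,3), (3,0), (3,3), (4,0), (4,3), (5,0), (5,3), (6,0), (6,3), (7,0), (7,3)}, so |H| = 16.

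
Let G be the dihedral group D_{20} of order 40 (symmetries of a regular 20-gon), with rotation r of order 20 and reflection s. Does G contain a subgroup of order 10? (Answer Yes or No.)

Yes

10 | 40. A subgroup of order 10 is {e, r^2, r^4, r^6, r^8, r^10, r^12, r^14, r^16, r^18}.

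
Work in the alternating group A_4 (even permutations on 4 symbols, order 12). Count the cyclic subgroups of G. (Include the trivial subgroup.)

Group the elements of G by the cyclic subgroup they generate; each cyclic subgroup of order d accounts for φ(d) elements.
Cyclic subgroups by order — order 1: 1; order 2: 3; order 3: 4.
Total: 8.

8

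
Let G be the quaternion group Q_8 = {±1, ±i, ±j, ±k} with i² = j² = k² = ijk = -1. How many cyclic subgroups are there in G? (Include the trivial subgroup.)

5

Each element a generates a cyclic subgroup ⟨a⟩; distinct elements may generate the same one (a cyclic group of order d has φ(d) generators).
Cyclic subgroups by order — order 1: 1; order 2: 1; order 4: 3.
Total: 5.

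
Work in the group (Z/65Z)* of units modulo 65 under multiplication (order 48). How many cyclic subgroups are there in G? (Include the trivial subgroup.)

20

Group the elements of G by the cyclic subgroup they generate; each cyclic subgroup of order d accounts for φ(d) elements.
Cyclic subgroups by order — order 1: 1; order 2: 3; order 3: 1; order 4: 6; order 6: 3; order 12: 6.
Total: 20.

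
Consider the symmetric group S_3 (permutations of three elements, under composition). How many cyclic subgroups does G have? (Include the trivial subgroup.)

5

A cyclic subgroup of order d is generated by each of its φ(d) elements of order d, so the cyclic subgroups of order d number (#elements of order d)/φ(d).
Cyclic subgroups by order — order 1: 1; order 2: 3; order 3: 1.
Total: 5.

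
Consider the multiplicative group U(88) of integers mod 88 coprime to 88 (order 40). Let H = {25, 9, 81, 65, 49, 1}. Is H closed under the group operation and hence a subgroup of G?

|H| = 6 does not divide |G| = 40, so by Lagrange H is not a subgroup.

No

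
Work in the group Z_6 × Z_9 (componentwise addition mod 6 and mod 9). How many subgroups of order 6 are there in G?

|G| = 54 and 6 | 54, so subgroups of order 6 are possible by Lagrange.
The subgroups of order 6 are: {(0,0), (0,3), (0,6), (3,0), (3,3), (3,6)}; {(0,0), (1,0), (2,0), (3,0), (4,0), (5,0)}; {(0,0), (1,3), (2,6), (3,0), (4,3), (5,6)}; {(0,0), (1,6), (2,3), (3,0), (4,6), (5,3)}.
So G has 4 subgroups of order 6.

4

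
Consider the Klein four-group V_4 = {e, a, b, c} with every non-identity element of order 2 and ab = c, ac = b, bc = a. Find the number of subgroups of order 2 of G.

3

|G| = 4 and 2 | 4, so subgroups of order 2 are possible by Lagrange.
The subgroups of order 2 are: {e, a}; {e, b}; {e, c}.
So G has 3 subgroups of order 2.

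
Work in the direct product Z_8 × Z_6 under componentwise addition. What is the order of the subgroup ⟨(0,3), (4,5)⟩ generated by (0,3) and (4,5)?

12

|⟨(0,3)⟩| = 2 and |⟨(4,5)⟩| = 6, so |H| is a multiple of lcm(2, 6) = 6 and divides |G| = 48.
Closing under the operation: H = {(0,0), (0,1), (0,2), (0,3), (0,4), (0,5), (4,0), (4,1), (4,2), (4,3), (4,4), (4,5)}, so |H| = 12.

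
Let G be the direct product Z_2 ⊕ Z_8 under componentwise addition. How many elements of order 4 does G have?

4

An element (a,b) has order lcm(ord(a), ord(b)); count pairs with lcm equal to 4.
Enumerating gives 4 such elements.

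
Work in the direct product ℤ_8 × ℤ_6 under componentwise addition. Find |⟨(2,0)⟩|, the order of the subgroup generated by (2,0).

The order of (2,0) in Z_8 × Z_6 is lcm(ord(2) in Z_8, ord(0) in Z_6).
ord(2) = 4 and ord(0) = 1, so |⟨(2,0)⟩| = lcm(4, 1) = 4.

4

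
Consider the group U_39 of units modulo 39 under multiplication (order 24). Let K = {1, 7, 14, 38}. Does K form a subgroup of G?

No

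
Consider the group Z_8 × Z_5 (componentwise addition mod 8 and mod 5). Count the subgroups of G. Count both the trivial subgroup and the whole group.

8

|G| = 40, so by Lagrange every subgroup order divides 40. Divisors: 1, 2, 4, 5, 8, 10, 20, 40.
Subgroups by order — order 1: 1; order 2: 1; order 4: 1; order 5: 1; order 8: 1; order 10: 1; order 20: 1; order 40: 1.
Total: 1 + 1 + 1 + 1 + 1 + 1 + 1 + 1 = 8.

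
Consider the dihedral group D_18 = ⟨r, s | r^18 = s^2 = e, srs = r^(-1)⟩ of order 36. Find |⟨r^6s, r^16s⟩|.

18

|⟨r^6s⟩| = 2 and |⟨r^16s⟩| = 2, so |H| is a multiple of lcm(2, 2) = 2 and divides |G| = 36.
Closing under the operation: H = {e, r^2, r^4, r^6, r^8, r^10, r^12, r^14, r^16, s, r^2s, r^4s, r^6s, r^8s, r^10s, r^12s, r^14s, r^16s}, so |H| = 18.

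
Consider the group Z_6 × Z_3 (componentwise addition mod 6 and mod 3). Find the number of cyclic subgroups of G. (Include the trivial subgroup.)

10

Group the elements of G by the cyclic subgroup they generate; each cyclic subgroup of order d accounts for φ(d) elements.
Cyclic subgroups by order — order 1: 1; order 2: 1; order 3: 4; order 6: 4.
Total: 10.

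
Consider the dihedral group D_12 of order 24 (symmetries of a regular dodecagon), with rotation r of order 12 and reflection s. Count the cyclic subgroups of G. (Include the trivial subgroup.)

18

Group the elements of G by the cyclic subgroup they generate; each cyclic subgroup of order d accounts for φ(d) elements.
Cyclic subgroups by order — order 1: 1; order 2: 13; order 3: 1; order 4: 1; order 6: 1; order 12: 1.
Total: 18.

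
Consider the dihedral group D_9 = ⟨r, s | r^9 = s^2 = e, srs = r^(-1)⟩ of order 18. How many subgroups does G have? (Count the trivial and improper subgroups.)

16

|G| = 18, so by Lagrange every subgroup order divides 18. Divisors: 1, 2, 3, 6, 9, 18.
Subgroups by order — order 1: 1; order 2: 9; order 3: 1; order 6: 3; order 9: 1; order 18: 1.
Total: 1 + 9 + 1 + 3 + 1 + 1 = 16.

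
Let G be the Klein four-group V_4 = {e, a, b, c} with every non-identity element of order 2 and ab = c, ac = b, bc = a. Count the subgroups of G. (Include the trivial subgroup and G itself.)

|G| = 4, so by Lagrange every subgroup order divides 4. Divisors: 1, 2, 4.
Subgroups by order — order 1: 1; order 2: 3; order 4: 1.
Total: 1 + 3 + 1 = 5.

5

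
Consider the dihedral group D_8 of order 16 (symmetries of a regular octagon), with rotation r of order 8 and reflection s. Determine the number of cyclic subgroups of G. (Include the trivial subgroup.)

Group the elements of G by the cyclic subgroup they generate; each cyclic subgroup of order d accounts for φ(d) elements.
Cyclic subgroups by order — order 1: 1; order 2: 9; order 4: 1; order 8: 1.
Total: 12.

12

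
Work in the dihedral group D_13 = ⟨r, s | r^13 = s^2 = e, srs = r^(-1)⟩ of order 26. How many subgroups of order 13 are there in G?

1

|G| = 26 and 13 | 26, so subgroups of order 13 are possible by Lagrange.
The subgroups of order 13 are: {e, r, r^2, r^3, r^4, r^5, r^6, r^7, r^8, r^9, r^10, r^11, r^12}.
So G has 1 subgroup of order 13.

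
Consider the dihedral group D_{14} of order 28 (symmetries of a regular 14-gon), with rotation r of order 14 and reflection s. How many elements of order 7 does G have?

6

The elements of order 7 are: r^2, r^4, r^6, r^8, r^10, r^12.
That's 6.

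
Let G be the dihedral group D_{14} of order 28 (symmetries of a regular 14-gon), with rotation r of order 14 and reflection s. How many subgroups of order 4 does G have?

|G| = 28 and 4 | 28, so subgroups of order 4 are possible by Lagrange.
The subgroups of order 4 are: {e, r^7, r^3s, r^10s}; {e, r^7, r^4s, r^11s}; {e, r^7, r^5s, r^12s}; {e, r^7, r^6s, r^13s}; … (7 in all).
So G has 7 subgroups of order 4.

7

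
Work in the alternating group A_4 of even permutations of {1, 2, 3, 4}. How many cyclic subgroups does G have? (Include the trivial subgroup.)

8

Group the elements of G by the cyclic subgroup they generate; each cyclic subgroup of order d accounts for φ(d) elements.
Cyclic subgroups by order — order 1: 1; order 2: 3; order 3: 4.
Total: 8.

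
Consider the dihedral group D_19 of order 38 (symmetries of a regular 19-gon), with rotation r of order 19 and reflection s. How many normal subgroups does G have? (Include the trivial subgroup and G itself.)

3

G has 22 subgroups. Checking conjugation-invariance by order — order 1: 1/1 normal; order 2: 0/19 normal; order 19: 1/1 normal; order 38: 1/1 normal.
Total normal subgroups: 3.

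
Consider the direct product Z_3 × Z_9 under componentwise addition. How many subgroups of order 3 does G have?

4

|G| = 27 and 3 | 27, so subgroups of order 3 are possible by Lagrange.
The subgroups of order 3 are: {(0,0), (0,3), (0,6)}; {(0,0), (1,0), (2,0)}; {(0,0), (1,3), (2,6)}; {(0,0), (1,6), (2,3)}.
So G has 4 subgroups of order 3.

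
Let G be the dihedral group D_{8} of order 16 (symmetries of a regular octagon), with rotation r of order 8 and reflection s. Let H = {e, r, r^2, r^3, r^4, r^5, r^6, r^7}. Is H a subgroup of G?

|H| = 8 divides |G| = 16, consistent with Lagrange.
H contains the identity, every element's inverse is in H, and H is closed under ·: it is a subgroup.
In fact H = ⟨r^7⟩.

Yes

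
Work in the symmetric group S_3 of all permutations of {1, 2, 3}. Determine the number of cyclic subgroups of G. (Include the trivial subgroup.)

5

A cyclic subgroup of order d is generated by each of its φ(d) elements of order d, so the cyclic subgroups of order d number (#elements of order d)/φ(d).
Cyclic subgroups by order — order 1: 1; order 2: 3; order 3: 1.
Total: 5.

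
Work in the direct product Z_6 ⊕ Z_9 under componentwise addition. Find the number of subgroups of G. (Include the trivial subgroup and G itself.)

|G| = 54, so by Lagrange every subgroup order divides 54. Divisors: 1, 2, 3, 6, 9, 18, 27, 54.
Subgroups by order — order 1: 1; order 2: 1; order 3: 4; order 6: 4; order 9: 4; order 18: 4; order 27: 1; order 54: 1.
Total: 1 + 1 + 4 + 4 + 4 + 4 + 1 + 1 = 20.

20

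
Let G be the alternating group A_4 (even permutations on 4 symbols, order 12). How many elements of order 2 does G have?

The elements of order 2 are: (1 2)(3 4), (1 3)(2 4), (1 4)(2 3).
That's 3.

3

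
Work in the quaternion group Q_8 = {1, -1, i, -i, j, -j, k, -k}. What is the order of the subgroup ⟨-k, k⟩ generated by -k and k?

|⟨-k⟩| = 4 and |⟨k⟩| = 4, so |H| is a multiple of lcm(4, 4) = 4 and divides |G| = 8.
Closing under the operation: H = {1, -1, k, -k}, so |H| = 4.

4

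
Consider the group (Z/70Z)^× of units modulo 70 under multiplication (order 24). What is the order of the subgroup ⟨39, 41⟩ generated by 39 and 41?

12

|⟨39⟩| = 6 and |⟨41⟩| = 2, so |H| is a multiple of lcm(6, 2) = 6 and divides |G| = 24.
Closing under the operation: H = {1, 9, 11, 19, 29, 31, 39, 41, 51, 59, 61, 69}, so |H| = 12.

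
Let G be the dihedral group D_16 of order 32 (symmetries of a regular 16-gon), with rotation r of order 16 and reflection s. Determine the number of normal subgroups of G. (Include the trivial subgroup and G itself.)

8

G has 36 subgroups. Checking conjugation-invariance by order — order 1: 1/1 normal; order 2: 1/17 normal; order 4: 1/9 normal; order 8: 1/5 normal; order 16: 3/3 normal; order 32: 1/1 normal.
Total normal subgroups: 8.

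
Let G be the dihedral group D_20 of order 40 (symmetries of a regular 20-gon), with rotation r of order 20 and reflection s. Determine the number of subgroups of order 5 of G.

1

|G| = 40 and 5 | 40, so subgroups of order 5 are possible by Lagrange.
The subgroups of order 5 are: {e, r^4, r^8, r^12, r^16}.
So G has 1 subgroup of order 5.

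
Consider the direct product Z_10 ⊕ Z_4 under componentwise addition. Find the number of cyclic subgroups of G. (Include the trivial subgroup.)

12

Group the elements of G by the cyclic subgroup they generate; each cyclic subgroup of order d accounts for φ(d) elements.
Cyclic subgroups by order — order 1: 1; order 2: 3; order 4: 2; order 5: 1; order 10: 3; order 20: 2.
Total: 12.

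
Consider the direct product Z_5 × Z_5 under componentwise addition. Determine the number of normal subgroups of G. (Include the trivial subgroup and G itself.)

8

G is abelian, so every subgroup is normal.
G has 8 subgroups in total, hence 8 normal subgroups.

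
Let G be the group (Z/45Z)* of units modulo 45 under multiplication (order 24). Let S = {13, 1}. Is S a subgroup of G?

13 ∈ S but its inverse 7 ∉ S, so S is not a subgroup.

No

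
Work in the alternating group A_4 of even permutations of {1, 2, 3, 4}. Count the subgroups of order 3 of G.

4

|G| = 12 and 3 | 12, so subgroups of order 3 are possible by Lagrange.
The subgroups of order 3 are: {e, (1 2 3), (1 3 2)}; {e, (1 2 4), (1 4 2)}; {e, (1 3 4), (1 4 3)}; {e, (2 3 4), (2 4 3)}.
So G has 4 subgroups of order 3.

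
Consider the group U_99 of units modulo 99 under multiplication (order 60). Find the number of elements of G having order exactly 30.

Enumerating element orders in G gives 24 elements of order 30.

24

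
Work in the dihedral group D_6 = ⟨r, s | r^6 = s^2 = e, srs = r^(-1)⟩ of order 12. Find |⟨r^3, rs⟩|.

|⟨r^3⟩| = 2 and |⟨rs⟩| = 2, so |H| is a multiple of lcm(2, 2) = 2 and divides |G| = 12.
Closing under the operation: H = {e, r^3, rs, r^4s}, so |H| = 4.

4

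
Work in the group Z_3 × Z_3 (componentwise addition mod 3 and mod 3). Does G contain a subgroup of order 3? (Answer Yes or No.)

3 | 9. A subgroup of order 3 is {(0,0), (0,1), (0,2)}.

Yes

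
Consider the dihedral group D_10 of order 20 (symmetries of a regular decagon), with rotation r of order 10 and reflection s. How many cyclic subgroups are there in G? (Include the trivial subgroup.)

A cyclic subgroup of order d is generated by each of its φ(d) elements of order d, so the cyclic subgroups of order d number (#elements of order d)/φ(d).
Cyclic subgroups by order — order 1: 1; order 2: 11; order 5: 1; order 10: 1.
Total: 14.

14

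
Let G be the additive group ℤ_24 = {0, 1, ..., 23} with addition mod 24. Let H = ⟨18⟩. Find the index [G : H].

|⟨18⟩| = 4 and |G| = 24.
By Lagrange, [G : H] = |G|/|H| = 24/4 = 6.

6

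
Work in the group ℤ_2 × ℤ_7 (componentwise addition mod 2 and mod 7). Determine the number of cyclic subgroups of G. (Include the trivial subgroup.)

Group the elements of G by the cyclic subgroup they generate; each cyclic subgroup of order d accounts for φ(d) elements.
Cyclic subgroups by order — order 1: 1; order 2: 1; order 7: 1; order 14: 1.
Total: 4.

4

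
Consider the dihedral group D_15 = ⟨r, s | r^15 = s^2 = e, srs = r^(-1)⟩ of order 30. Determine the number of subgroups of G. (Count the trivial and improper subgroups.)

|G| = 30, so by Lagrange every subgroup order divides 30. Divisors: 1, 2, 3, 5, 6, 10, 15, 30.
Subgroups by order — order 1: 1; order 2: 15; order 3: 1; order 5: 1; order 6: 5; order 10: 3; order 15: 1; order 30: 1.
Total: 1 + 15 + 1 + 1 + 5 + 3 + 1 + 1 = 28.

28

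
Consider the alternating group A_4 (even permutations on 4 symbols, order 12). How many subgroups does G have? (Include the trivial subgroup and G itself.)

|G| = 12, so by Lagrange every subgroup order divides 12. Divisors: 1, 2, 3, 4, 6, 12.
Subgroups by order — order 1: 1; order 2: 3; order 3: 4; order 4: 1; order 6: 0; order 12: 1.
Total: 1 + 3 + 4 + 1 + 0 + 1 = 10.

10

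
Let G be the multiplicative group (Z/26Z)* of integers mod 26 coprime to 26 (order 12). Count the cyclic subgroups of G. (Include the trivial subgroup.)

6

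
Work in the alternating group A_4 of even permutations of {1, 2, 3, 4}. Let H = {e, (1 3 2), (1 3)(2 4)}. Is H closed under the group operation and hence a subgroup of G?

(1 3 2) ∈ H but its inverse (1 2 3) ∉ H, so H is not a subgroup.

No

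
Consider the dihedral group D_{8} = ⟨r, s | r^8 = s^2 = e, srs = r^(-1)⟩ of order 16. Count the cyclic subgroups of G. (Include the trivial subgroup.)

12

A cyclic subgroup of order d is generated by each of its φ(d) elements of order d, so the cyclic subgroups of order d number (#elements of order d)/φ(d).
Cyclic subgroups by order — order 1: 1; order 2: 9; order 4: 1; order 8: 1.
Total: 12.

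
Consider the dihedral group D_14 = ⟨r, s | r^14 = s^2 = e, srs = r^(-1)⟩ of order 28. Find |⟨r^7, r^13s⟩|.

|⟨r^7⟩| = 2 and |⟨r^13s⟩| = 2, so |H| is a multiple of lcm(2, 2) = 2 and divides |G| = 28.
Closing under the operation: H = {e, r^7, r^6s, r^13s}, so |H| = 4.

4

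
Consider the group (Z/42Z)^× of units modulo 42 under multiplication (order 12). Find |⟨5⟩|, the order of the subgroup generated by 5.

6

Compute successive powers of 5 mod 42: 5, 25, 41, 37, 17, 1; 5^6 ≡ 1 (mod 42).
So |⟨5⟩| = 6.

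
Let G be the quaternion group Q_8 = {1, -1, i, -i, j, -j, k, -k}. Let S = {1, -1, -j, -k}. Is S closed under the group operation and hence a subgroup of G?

-k ∈ S but its inverse k ∉ S, so S is not a subgroup.

No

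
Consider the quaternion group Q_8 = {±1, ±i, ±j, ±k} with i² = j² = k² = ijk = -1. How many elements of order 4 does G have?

6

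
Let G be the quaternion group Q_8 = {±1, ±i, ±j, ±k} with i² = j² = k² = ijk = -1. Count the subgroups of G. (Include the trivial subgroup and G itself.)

6

|G| = 8, so by Lagrange every subgroup order divides 8. Divisors: 1, 2, 4, 8.
Subgroups by order — order 1: 1; order 2: 1; order 4: 3; order 8: 1.
Total: 1 + 1 + 3 + 1 = 6.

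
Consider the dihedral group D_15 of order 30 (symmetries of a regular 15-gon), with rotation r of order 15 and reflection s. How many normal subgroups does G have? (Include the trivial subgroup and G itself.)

G has 28 subgroups. Checking conjugation-invariance by order — order 1: 1/1 normal; order 2: 0/15 normal; order 3: 1/1 normal; order 5: 1/1 normal; order 6: 0/5 normal; order 10: 0/3 normal; order 15: 1/1 normal; order 30: 1/1 normal.
Total normal subgroups: 5.

5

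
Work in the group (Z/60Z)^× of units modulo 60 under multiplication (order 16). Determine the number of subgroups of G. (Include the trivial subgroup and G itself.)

27

|G| = 16, so by Lagrange every subgroup order divides 16. Divisors: 1, 2, 4, 8, 16.
Subgroups by order — order 1: 1; order 2: 7; order 4: 11; order 8: 7; order 16: 1.
Total: 1 + 7 + 11 + 7 + 1 = 27.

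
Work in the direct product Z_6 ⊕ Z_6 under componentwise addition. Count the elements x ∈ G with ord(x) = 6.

An element (a,b) has order lcm(ord(a), ord(b)); count pairs with lcm equal to 6.
Enumerating gives 24 such elements.

24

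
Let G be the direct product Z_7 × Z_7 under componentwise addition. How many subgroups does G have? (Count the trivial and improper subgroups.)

10

|G| = 49, so by Lagrange every subgroup order divides 49. Divisors: 1, 7, 49.
Subgroups by order — order 1: 1; order 7: 8; order 49: 1.
Total: 1 + 8 + 1 = 10.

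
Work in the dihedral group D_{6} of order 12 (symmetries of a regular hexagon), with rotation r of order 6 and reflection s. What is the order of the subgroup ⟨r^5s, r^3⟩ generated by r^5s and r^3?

|⟨r^5s⟩| = 2 and |⟨r^3⟩| = 2, so |H| is a multiple of lcm(2, 2) = 2 and divides |G| = 12.
Closing under the operation: H = {e, r^3, r^2s, r^5s}, so |H| = 4.

4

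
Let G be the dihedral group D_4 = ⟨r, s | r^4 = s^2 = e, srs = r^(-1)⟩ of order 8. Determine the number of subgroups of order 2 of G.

5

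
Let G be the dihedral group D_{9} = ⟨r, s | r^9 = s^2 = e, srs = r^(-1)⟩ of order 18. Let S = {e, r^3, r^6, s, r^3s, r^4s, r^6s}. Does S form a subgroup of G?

No

|S| = 7 does not divide |G| = 18, so by Lagrange S is not a subgroup.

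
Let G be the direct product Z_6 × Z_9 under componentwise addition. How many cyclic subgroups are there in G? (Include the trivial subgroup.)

16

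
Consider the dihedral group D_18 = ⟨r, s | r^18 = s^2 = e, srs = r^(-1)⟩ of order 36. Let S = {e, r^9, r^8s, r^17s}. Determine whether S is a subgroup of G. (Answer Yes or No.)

|S| = 4 divides |G| = 36, consistent with Lagrange.
S contains the identity, every element's inverse is in S, and S is closed under ·: it is a subgroup.

Yes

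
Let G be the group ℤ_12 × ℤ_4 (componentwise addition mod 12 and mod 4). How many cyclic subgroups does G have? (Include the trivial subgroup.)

20

A cyclic subgroup of order d is generated by each of its φ(d) elements of order d, so the cyclic subgroups of order d number (#elements of order d)/φ(d).
Cyclic subgroups by order — order 1: 1; order 2: 3; order 3: 1; order 4: 6; order 6: 3; order 12: 6.
Total: 20.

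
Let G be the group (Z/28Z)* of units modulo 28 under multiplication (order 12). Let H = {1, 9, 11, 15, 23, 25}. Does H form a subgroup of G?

Yes

|H| = 6 divides |G| = 12, consistent with Lagrange.
H contains the identity, every element's inverse is in H, and H is closed under ·: it is a subgroup.
In fact H = ⟨23⟩.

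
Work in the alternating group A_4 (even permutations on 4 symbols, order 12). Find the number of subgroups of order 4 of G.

1

|G| = 12 and 4 | 12, so subgroups of order 4 are possible by Lagrange.
The subgroups of order 4 are: {e, (1 2)(3 4), (1 3)(2 4), (1 4)(2 3)}.
So G has 1 subgroup of order 4.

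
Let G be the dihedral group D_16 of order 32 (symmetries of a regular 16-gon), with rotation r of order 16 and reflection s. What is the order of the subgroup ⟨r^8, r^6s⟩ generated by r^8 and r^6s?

4

|⟨r^8⟩| = 2 and |⟨r^6s⟩| = 2, so |H| is a multiple of lcm(2, 2) = 2 and divides |G| = 32.
Closing under the operation: H = {e, r^8, r^6s, r^14s}, so |H| = 4.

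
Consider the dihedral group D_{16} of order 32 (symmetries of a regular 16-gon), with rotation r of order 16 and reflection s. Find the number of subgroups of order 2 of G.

|G| = 32 and 2 | 32, so subgroups of order 2 are possible by Lagrange.
The subgroups of order 2 are: {e, r^10s}; {e, r^11s}; {e, r^12s}; {e, r^13s}; … (17 in all).
So G has 17 subgroups of order 2.

17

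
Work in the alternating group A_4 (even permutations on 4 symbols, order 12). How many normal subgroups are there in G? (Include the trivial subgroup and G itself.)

G has 10 subgroups. Checking conjugation-invariance by order — order 1: 1/1 normal; order 2: 0/3 normal; order 3: 0/4 normal; order 4: 1/1 normal; order 12: 1/1 normal.
Total normal subgroups: 3.

3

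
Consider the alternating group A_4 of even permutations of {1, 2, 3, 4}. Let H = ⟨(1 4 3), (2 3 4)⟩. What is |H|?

|⟨(1 4 3)⟩| = 3 and |⟨(2 3 4)⟩| = 3, so |H| is a multiple of lcm(3, 3) = 3 and divides |G| = 12.
Closing {(1 4 3), (2 3 4)} under the group operation gives all of G, so |H| = 12.

12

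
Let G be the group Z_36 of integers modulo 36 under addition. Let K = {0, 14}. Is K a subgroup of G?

14 ∈ K but its inverse 22 ∉ K, so K is not a subgroup.

No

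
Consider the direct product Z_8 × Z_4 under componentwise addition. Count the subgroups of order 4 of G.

7

|G| = 32 and 4 | 32, so subgroups of order 4 are possible by Lagrange.
The subgroups of order 4 are: {(0,0), (0,1), (0,2), (0,3)}; {(0,0), (0,2), (4,0), (4,2)}; {(0,0), (0,2), (4,1), (4,3)}; {(0,0), (2,0), (4,0), (6,0)}; … (7 in all).
So G has 7 subgroups of order 4.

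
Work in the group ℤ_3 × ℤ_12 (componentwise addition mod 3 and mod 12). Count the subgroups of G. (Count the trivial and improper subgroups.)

18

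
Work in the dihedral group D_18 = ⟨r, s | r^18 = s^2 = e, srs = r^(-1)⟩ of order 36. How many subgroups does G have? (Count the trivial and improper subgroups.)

45

|G| = 36, so by Lagrange every subgroup order divides 36. Divisors: 1, 2, 3, 4, 6, 9, 12, 18, 36.
Subgroups by order — order 1: 1; order 2: 19; order 3: 1; order 4: 9; order 6: 7; order 9: 1; order 12: 3; order 18: 3; order 36: 1.
Total: 1 + 19 + 1 + 9 + 7 + 1 + 3 + 3 + 1 = 45.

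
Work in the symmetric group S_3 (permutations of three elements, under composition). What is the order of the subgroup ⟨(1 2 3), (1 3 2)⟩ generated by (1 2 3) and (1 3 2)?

|⟨(1 2 3)⟩| = 3 and |⟨(1 3 2)⟩| = 3, so |H| is a multiple of lcm(3, 3) = 3 and divides |G| = 6.
Closing under the operation: H = {e, (1 2 3), (1 3 2)}, so |H| = 3.

3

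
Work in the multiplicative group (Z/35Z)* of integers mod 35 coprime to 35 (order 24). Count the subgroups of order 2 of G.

3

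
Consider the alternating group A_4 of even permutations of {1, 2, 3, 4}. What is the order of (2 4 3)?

Computing powers of (2 4 3): the smallest k with ((2 4 3))^k = e is k = 3.

3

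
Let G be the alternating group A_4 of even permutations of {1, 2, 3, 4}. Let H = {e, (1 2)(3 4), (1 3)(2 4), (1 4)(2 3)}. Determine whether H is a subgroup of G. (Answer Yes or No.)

|H| = 4 divides |G| = 12, consistent with Lagrange.
H contains the identity, every element's inverse is in H, and H is closed under ∘: it is a subgroup.

Yes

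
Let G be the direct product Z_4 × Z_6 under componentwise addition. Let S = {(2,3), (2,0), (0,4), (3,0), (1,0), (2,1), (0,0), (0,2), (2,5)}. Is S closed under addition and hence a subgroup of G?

No

|S| = 9 does not divide |G| = 24, so by Lagrange S is not a subgroup.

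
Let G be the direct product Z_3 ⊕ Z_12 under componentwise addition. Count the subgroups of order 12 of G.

|G| = 36 and 12 | 36, so subgroups of order 12 are possible by Lagrange.
The subgroups of order 12 are: {(0,0), (0,1), (0,2), (0,3), (0,4), (0,5), (0,6), (0,7), (0,8), (0,9), (0,10), (0,11)}; {(0,0), (0,3), (0,6), (0,9), (1,0), (1,3), (1,6), (1,9), (2,0), (2,3), (2,6), (2,9)}; {(0,0), (0,3), (0,6), (0,9), (1,1), (1,4), (1,7), (1,10), (2,2), (2,5), (2,8), (2,11)}; {(0,0), (0,3), (0,6), (0,9), (1,2), (1,5), (1,8), (1,11), (2,1), (2,4), (2,7), (2,10)}.
So G has 4 subgroups of order 12.

4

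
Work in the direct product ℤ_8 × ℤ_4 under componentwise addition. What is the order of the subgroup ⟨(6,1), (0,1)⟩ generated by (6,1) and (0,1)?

16

|⟨(6,1)⟩| = 4 and |⟨(0,1)⟩| = 4, so |H| is a multiple of lcm(4, 4) = 4 and divides |G| = 32.
Closing under the operation: H = {(0,0), (0,1), (0,2), (0,3), (2,0), (2,1), (2,2), (2,3), (4,0), (4,1), (4,2), (4,3), (6,0), (6,1), (6,2), (6,3)}, so |H| = 16.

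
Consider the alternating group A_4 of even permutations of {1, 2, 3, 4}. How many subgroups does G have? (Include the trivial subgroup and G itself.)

10

|G| = 12, so by Lagrange every subgroup order divides 12. Divisors: 1, 2, 3, 4, 6, 12.
Subgroups by order — order 1: 1; order 2: 3; order 3: 4; order 4: 1; order 6: 0; order 12: 1.
Total: 1 + 3 + 4 + 1 + 0 + 1 = 10.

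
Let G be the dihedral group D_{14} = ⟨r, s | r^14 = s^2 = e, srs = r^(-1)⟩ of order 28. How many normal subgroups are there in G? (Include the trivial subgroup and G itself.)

G has 28 subgroups. Checking conjugation-invariance by order — order 1: 1/1 normal; order 2: 1/15 normal; order 4: 0/7 normal; order 7: 1/1 normal; order 14: 3/3 normal; order 28: 1/1 normal.
Total normal subgroups: 7.

7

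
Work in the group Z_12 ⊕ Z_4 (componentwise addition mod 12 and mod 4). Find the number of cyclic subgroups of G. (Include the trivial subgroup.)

20

Group the elements of G by the cyclic subgroup they generate; each cyclic subgroup of order d accounts for φ(d) elements.
Cyclic subgroups by order — order 1: 1; order 2: 3; order 3: 1; order 4: 6; order 6: 3; order 12: 6.
Total: 20.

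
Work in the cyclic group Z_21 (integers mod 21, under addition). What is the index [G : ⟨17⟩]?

|⟨17⟩| = 21 and |G| = 21.
By Lagrange, [G : H] = |G|/|H| = 21/21 = 1.

1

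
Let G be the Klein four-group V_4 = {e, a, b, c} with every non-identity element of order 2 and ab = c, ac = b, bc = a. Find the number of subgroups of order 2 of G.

|G| = 4 and 2 | 4, so subgroups of order 2 are possible by Lagrange.
The subgroups of order 2 are: {e, a}; {e, b}; {e, c}.
So G has 3 subgroups of order 2.

3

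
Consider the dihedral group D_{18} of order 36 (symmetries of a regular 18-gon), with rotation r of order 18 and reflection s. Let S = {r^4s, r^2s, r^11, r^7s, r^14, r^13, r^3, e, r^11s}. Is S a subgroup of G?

r^11 ∈ S but its inverse r^7 ∉ S, so S is not a subgroup.

No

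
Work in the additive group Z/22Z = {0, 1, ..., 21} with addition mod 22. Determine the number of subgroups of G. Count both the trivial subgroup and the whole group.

4

A cyclic group of order 22 has exactly one subgroup for each divisor of 22.
Divisors of 22: 1, 2, 11, 22.
So Z/22Z has 4 subgroups.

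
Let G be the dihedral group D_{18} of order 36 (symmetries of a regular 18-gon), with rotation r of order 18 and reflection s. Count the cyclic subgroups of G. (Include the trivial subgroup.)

A cyclic subgroup of order d is generated by each of its φ(d) elements of order d, so the cyclic subgroups of order d number (#elements of order d)/φ(d).
Cyclic subgroups by order — order 1: 1; order 2: 19; order 3: 1; order 6: 1; order 9: 1; order 18: 1.
Total: 24.

24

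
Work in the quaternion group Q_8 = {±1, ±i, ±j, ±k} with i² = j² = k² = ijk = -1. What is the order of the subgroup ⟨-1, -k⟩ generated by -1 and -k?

|⟨-1⟩| = 2 and |⟨-k⟩| = 4, so |H| is a multiple of lcm(2, 4) = 4 and divides |G| = 8.
Closing under the operation: H = {1, -1, k, -k}, so |H| = 4.

4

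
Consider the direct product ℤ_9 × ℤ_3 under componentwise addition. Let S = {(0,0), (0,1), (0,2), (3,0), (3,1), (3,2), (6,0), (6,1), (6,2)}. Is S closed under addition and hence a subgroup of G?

Yes

|S| = 9 divides |G| = 27, consistent with Lagrange.
S contains the identity, every element's inverse is in S, and S is closed under +: it is a subgroup.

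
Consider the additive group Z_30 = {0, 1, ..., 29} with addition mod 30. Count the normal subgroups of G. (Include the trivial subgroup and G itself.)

G is abelian, so every subgroup is normal.
G has 8 subgroups in total, hence 8 normal subgroups.

8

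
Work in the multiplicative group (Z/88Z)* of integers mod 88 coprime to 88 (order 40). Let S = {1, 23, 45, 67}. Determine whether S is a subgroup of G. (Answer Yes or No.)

Yes

|S| = 4 divides |G| = 40, consistent with Lagrange.
S contains the identity, every element's inverse is in S, and S is closed under ·: it is a subgroup.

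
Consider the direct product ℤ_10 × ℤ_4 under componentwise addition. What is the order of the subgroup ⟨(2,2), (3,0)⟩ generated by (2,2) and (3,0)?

20

|⟨(2,2)⟩| = 10 and |⟨(3,0)⟩| = 10, so |H| is a multiple of lcm(10, 10) = 10 and divides |G| = 40.
Closing under the operation: H = {(0,0), (0,2), (1,0), (1,2), (2,0), (2,2), (3,0), (3,2), (4,0), (4,2), (5,0), (5,2), (6,0), (6,2), (7,0), (7,2), (8,0), (8,2), (9,0), (9,2)}, so |H| = 20.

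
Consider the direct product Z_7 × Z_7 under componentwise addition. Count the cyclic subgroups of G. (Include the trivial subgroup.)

Group the elements of G by the cyclic subgroup they generate; each cyclic subgroup of order d accounts for φ(d) elements.
Cyclic subgroups by order — order 1: 1; order 7: 8.
Total: 9.

9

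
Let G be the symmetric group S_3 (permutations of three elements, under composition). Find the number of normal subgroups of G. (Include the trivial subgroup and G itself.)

3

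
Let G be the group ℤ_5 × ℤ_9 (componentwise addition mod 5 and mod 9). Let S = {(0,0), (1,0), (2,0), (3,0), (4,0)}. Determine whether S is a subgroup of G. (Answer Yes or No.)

|S| = 5 divides |G| = 45, consistent with Lagrange.
S contains the identity, every element's inverse is in S, and S is closed under +: it is a subgroup.
In fact S = ⟨(4,0)⟩.

Yes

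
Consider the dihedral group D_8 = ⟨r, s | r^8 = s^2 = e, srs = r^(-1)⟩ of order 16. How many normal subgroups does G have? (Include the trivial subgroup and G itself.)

7

G has 19 subgroups. Checking conjugation-invariance by order — order 1: 1/1 normal; order 2: 1/9 normal; order 4: 1/5 normal; order 8: 3/3 normal; order 16: 1/1 normal.
Total normal subgroups: 7.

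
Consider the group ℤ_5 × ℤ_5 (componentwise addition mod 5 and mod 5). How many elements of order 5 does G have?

24

An element (a,b) has order lcm(ord(a), ord(b)); count pairs with lcm equal to 5.
Enumerating gives 24 such elements.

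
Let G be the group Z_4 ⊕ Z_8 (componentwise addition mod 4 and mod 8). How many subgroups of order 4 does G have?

7

|G| = 32 and 4 | 32, so subgroups of order 4 are possible by Lagrange.
The subgroups of order 4 are: {(0,0), (0,2), (0,4), (0,6)}; {(0,0), (0,4), (2,0), (2,4)}; {(0,0), (0,4), (2,2), (2,6)}; {(0,0), (1,0), (2,0), (3,0)}; … (7 in all).
So G has 7 subgroups of order 4.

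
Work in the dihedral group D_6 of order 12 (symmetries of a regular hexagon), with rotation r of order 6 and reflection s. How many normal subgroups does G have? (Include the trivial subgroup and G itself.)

G has 16 subgroups. Checking conjugation-invariance by order — order 1: 1/1 normal; order 2: 1/7 normal; order 3: 1/1 normal; order 4: 0/3 normal; order 6: 3/3 normal; order 12: 1/1 normal.
Total normal subgroups: 7.

7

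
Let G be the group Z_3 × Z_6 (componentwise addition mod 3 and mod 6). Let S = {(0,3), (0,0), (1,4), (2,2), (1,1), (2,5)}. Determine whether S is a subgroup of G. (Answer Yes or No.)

Yes

|S| = 6 divides |G| = 18, consistent with Lagrange.
S contains the identity, every element's inverse is in S, and S is closed under +: it is a subgroup.
In fact S = ⟨(2,5)⟩.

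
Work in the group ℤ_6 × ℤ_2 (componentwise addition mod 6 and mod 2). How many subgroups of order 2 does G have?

3

|G| = 12 and 2 | 12, so subgroups of order 2 are possible by Lagrange.
The subgroups of order 2 are: {(0,0), (0,1)}; {(0,0), (3,0)}; {(0,0), (3,1)}.
So G has 3 subgroups of order 2.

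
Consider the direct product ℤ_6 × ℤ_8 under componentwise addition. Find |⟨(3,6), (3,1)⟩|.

16

|⟨(3,6)⟩| = 4 and |⟨(3,1)⟩| = 8, so |H| is a multiple of lcm(4, 8) = 8 and divides |G| = 48.
Closing under the operation: H = {(0,0), (0,1), (0,2), (0,3), (0,4), (0,5), (0,6), (0,7), (3,0), (3,1), (3,2), (3,3), (3,4), (3,5), (3,6), (3,7)}, so |H| = 16.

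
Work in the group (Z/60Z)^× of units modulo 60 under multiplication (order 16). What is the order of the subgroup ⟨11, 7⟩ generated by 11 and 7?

|⟨11⟩| = 2 and |⟨7⟩| = 4, so |H| is a multiple of lcm(2, 4) = 4 and divides |G| = 16.
Closing under the operation: H = {1, 7, 11, 17, 43, 49, 53, 59}, so |H| = 8.

8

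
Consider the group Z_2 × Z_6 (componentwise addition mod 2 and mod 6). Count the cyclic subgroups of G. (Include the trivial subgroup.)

Each element a generates a cyclic subgroup ⟨a⟩; distinct elements may generate the same one (a cyclic group of order d has φ(d) generators).
Cyclic subgroups by order — order 1: 1; order 2: 3; order 3: 1; order 6: 3.
Total: 8.

8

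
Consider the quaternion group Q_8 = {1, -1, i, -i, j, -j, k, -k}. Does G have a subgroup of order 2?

Yes

2 | 8. A subgroup of order 2 is {1, -1}.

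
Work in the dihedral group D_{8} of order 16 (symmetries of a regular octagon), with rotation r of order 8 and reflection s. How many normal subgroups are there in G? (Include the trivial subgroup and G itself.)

7

G has 19 subgroups. Checking conjugation-invariance by order — order 1: 1/1 normal; order 2: 1/9 normal; order 4: 1/5 normal; order 8: 3/3 normal; order 16: 1/1 normal.
Total normal subgroups: 7.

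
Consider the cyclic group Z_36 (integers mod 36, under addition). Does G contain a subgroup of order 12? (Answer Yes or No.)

Yes

12 | 36. A subgroup of order 12 is {0, 3, 6, 9, 12, 15, 18, 21, 24, 27, 30, 33}.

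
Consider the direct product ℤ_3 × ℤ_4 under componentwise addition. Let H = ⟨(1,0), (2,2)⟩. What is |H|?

|⟨(1,0)⟩| = 3 and |⟨(2,2)⟩| = 6, so |H| is a multiple of lcm(3, 6) = 6 and divides |G| = 12.
Closing under the operation: H = {(0,0), (0,2), (1,0), (1,2), (2,0), (2,2)}, so |H| = 6.

6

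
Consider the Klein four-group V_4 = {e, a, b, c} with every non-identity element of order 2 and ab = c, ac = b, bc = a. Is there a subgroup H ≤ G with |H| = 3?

No

3 does not divide |G| = 4, so by Lagrange no subgroup of order 3 exists.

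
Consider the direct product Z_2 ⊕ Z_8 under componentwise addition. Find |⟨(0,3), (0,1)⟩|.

8

|⟨(0,3)⟩| = 8 and |⟨(0,1)⟩| = 8, so |H| is a multiple of lcm(8, 8) = 8 and divides |G| = 16.
Closing under the operation: H = {(0,0), (0,1), (0,2), (0,3), (0,4), (0,5), (0,6), (0,7)}, so |H| = 8.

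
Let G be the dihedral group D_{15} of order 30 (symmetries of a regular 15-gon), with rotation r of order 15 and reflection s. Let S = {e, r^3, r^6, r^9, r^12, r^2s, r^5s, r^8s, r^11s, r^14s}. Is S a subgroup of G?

|S| = 10 divides |G| = 30, consistent with Lagrange.
S contains the identity, every element's inverse is in S, and S is closed under ·: it is a subgroup.

Yes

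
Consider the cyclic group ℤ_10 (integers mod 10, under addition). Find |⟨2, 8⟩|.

5

|⟨2⟩| = 5 and |⟨8⟩| = 5, so |H| is a multiple of lcm(5, 5) = 5 and divides |G| = 10.
Closing under the operation: H = {0, 2, 4, 6, 8}, so |H| = 5.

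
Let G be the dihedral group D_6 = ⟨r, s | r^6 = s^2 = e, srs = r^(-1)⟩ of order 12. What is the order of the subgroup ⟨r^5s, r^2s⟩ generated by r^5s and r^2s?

4

|⟨r^5s⟩| = 2 and |⟨r^2s⟩| = 2, so |H| is a multiple of lcm(2, 2) = 2 and divides |G| = 12.
Closing under the operation: H = {e, r^3, r^2s, r^5s}, so |H| = 4.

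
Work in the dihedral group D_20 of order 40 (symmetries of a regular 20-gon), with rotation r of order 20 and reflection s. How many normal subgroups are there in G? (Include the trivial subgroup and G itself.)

G has 48 subgroups. Checking conjugation-invariance by order — order 1: 1/1 normal; order 2: 1/21 normal; order 4: 1/11 normal; order 5: 1/1 normal; order 8: 0/5 normal; order 10: 1/5 normal; order 20: 3/3 normal; order 40: 1/1 normal.
Total normal subgroups: 9.

9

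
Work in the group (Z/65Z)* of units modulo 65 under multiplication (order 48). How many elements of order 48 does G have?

0

No element of G has order 48 (even though 48 | 48).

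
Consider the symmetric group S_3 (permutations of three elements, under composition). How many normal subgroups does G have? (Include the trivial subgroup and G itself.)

3

G has 6 subgroups. Checking conjugation-invariance by order — order 1: 1/1 normal; order 2: 0/3 normal; order 3: 1/1 normal; order 6: 1/1 normal.
Total normal subgroups: 3.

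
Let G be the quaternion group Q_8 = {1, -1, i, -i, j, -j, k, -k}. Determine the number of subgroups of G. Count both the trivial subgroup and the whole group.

|G| = 8, so by Lagrange every subgroup order divides 8. Divisors: 1, 2, 4, 8.
Subgroups by order — order 1: 1; order 2: 1; order 4: 3; order 8: 1.
Total: 1 + 1 + 3 + 1 = 6.

6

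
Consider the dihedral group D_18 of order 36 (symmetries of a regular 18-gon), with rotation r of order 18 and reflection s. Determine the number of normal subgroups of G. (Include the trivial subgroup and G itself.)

9

G has 45 subgroups. Checking conjugation-invariance by order — order 1: 1/1 normal; order 2: 1/19 normal; order 3: 1/1 normal; order 4: 0/9 normal; order 6: 1/7 normal; order 9: 1/1 normal; order 12: 0/3 normal; order 18: 3/3 normal; order 36: 1/1 normal.
Total normal subgroups: 9.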